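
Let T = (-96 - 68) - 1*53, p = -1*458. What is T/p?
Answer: 217/458 ≈ 0.47380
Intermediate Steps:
p = -458
T = -217 (T = -164 - 53 = -217)
T/p = -217/(-458) = -217*(-1/458) = 217/458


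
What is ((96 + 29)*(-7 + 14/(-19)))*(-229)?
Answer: 4207875/19 ≈ 2.2147e+5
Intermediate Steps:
((96 + 29)*(-7 + 14/(-19)))*(-229) = (125*(-7 + 14*(-1/19)))*(-229) = (125*(-7 - 14/19))*(-229) = (125*(-147/19))*(-229) = -18375/19*(-229) = 4207875/19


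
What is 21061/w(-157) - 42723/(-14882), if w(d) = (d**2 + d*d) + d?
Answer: 2412880745/731316362 ≈ 3.2994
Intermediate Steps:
w(d) = d + 2*d**2 (w(d) = (d**2 + d**2) + d = 2*d**2 + d = d + 2*d**2)
21061/w(-157) - 42723/(-14882) = 21061/((-157*(1 + 2*(-157)))) - 42723/(-14882) = 21061/((-157*(1 - 314))) - 42723*(-1/14882) = 21061/((-157*(-313))) + 42723/14882 = 21061/49141 + 42723/14882 = 2412880745/731316362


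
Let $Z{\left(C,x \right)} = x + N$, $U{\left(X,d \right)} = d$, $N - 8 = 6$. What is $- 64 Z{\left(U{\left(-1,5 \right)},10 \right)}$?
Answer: $-1536$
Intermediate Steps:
$N = 14$ ($N = 8 + 6 = 14$)
$Z{\left(C,x \right)} = 14 + x$ ($Z{\left(C,x \right)} = x + 14 = 14 + x$)
$- 64 Z{\left(U{\left(-1,5 \right)},10 \right)} = - 64 \left(14 + 10\right) = \left(-64\right) 24 = -1536$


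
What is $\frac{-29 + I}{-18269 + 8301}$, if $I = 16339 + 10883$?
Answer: $- \frac{27193}{9968} \approx -2.728$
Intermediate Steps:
$I = 27222$
$\frac{-29 + I}{-18269 + 8301} = \frac{-29 + 27222}{-18269 + 8301} = \frac{27193}{-9968} = 27193 \left(- \frac{1}{9968}\right) = - \frac{27193}{9968}$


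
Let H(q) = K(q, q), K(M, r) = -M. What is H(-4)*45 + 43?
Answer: 223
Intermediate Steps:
H(q) = -q
H(-4)*45 + 43 = -1*(-4)*45 + 43 = 4*45 + 43 = 180 + 43 = 223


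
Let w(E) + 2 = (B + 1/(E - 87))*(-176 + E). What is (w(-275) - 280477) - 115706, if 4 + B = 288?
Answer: -189784927/362 ≈ -5.2427e+5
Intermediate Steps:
B = 284 (B = -4 + 288 = 284)
w(E) = -2 + (-176 + E)*(284 + 1/(-87 + E)) (w(E) = -2 + (284 + 1/(E - 87))*(-176 + E) = -2 + (284 + 1/(-87 + E))*(-176 + E) = -2 + (-176 + E)*(284 + 1/(-87 + E)))
(w(-275) - 280477) - 115706 = ((4348606 - 74693*(-275) + 284*(-275)²)/(-87 - 275) - 280477) - 115706 = ((4348606 + 20540575 + 284*75625)/(-362) - 280477) - 115706 = (-(4348606 + 20540575 + 21477500)/362 - 280477) - 115706 = (-1/362*46366681 - 280477) - 115706 = (-46366681/362 - 280477) - 115706 = -147899355/362 - 115706 = -189784927/362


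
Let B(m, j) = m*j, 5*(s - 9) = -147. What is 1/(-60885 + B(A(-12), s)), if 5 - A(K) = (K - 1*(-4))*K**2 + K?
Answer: -5/423663 ≈ -1.1802e-5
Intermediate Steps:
s = -102/5 (s = 9 + (1/5)*(-147) = 9 - 147/5 = -102/5 ≈ -20.400)
A(K) = 5 - K - K**2*(4 + K) (A(K) = 5 - ((K - 1*(-4))*K**2 + K) = 5 - ((K + 4)*K**2 + K) = 5 - ((4 + K)*K**2 + K) = 5 - (K**2*(4 + K) + K) = 5 - (K + K**2*(4 + K)) = 5 + (-K - K**2*(4 + K)) = 5 - K - K**2*(4 + K))
B(m, j) = j*m
1/(-60885 + B(A(-12), s)) = 1/(-60885 - 102*(5 - 1*(-12) - 1*(-12)**3 - 4*(-12)**2)/5) = 1/(-60885 - 102*(5 + 12 - 1*(-1728) - 4*144)/5) = 1/(-60885 - 102*(5 + 12 + 1728 - 576)/5) = 1/(-60885 - 102/5*1169) = 1/(-60885 - 119238/5) = 1/(-423663/5) = -5/423663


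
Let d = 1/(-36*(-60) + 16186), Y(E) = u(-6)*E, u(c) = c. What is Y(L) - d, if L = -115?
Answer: 12658739/18346 ≈ 690.00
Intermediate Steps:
Y(E) = -6*E
d = 1/18346 (d = 1/(2160 + 16186) = 1/18346 ≈ 5.4508e-5)
Y(L) - d = -6*(-115) - 1*1/18346 = 690 - 1/18346 = 12658739/18346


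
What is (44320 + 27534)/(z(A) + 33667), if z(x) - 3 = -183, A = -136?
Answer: 71854/33487 ≈ 2.1457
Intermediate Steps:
z(x) = -180 (z(x) = 3 - 183 = -180)
(44320 + 27534)/(z(A) + 33667) = (44320 + 27534)/(-180 + 33667) = 71854/33487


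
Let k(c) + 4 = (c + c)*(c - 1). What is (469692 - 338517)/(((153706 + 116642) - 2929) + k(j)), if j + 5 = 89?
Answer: 131175/281359 ≈ 0.46622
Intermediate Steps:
j = 84 (j = -5 + 89 = 84)
k(c) = -4 + 2*c*(-1 + c) (k(c) = -4 + (c + c)*(c - 1) = -4 + (2*c)*(-1 + c) = -4 + 2*c*(-1 + c))
(469692 - 338517)/(((153706 + 116642) - 2929) + k(j)) = (469692 - 338517)/(((153706 + 116642) - 2929) + (-4 - 2*84 + 2*84**2)) = 131175/((270348 - 2929) + (-4 - 168 + 2*7056)) = 131175/(267419 + (-4 - 168 + 14112)) = 131175/(267419 + 13940) = 131175/281359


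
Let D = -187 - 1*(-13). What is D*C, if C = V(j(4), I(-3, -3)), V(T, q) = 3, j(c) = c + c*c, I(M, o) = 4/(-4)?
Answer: -522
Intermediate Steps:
I(M, o) = -1 (I(M, o) = 4*(-1/4) = -1)
D = -174 (D = -187 + 13 = -174)
j(c) = c + c**2
C = 3
D*C = -174*3 = -522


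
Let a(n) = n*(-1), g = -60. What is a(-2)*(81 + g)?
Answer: 42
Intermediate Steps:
a(n) = -n
a(-2)*(81 + g) = (-1*(-2))*(81 - 60) = 2*21 = 42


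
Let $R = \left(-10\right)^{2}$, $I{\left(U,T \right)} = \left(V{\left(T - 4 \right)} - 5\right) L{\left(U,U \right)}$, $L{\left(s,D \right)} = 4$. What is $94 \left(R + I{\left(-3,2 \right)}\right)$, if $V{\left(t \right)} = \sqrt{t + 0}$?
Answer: $7520 + 376 i \sqrt{2} \approx 7520.0 + 531.74 i$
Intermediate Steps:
$V{\left(t \right)} = \sqrt{t}$
$I{\left(U,T \right)} = -20 + 4 \sqrt{-4 + T}$ ($I{\left(U,T \right)} = \left(\sqrt{T - 4} - 5\right) 4 = \left(\sqrt{-4 + T} - 5\right) 4 = \left(-5 + \sqrt{-4 + T}\right) 4 = -20 + 4 \sqrt{-4 + T}$)
$R = 100$
$94 \left(R + I{\left(-3,2 \right)}\right) = 94 \left(100 - \left(20 - 4 \sqrt{-4 + 2}\right)\right) = 94 \left(100 - \left(20 - 4 \sqrt{-2}\right)\right) = 94 \left(100 - \left(20 - 4 i \sqrt{2}\right)\right) = 94 \left(80 + 4 i \sqrt{2}\right) = 7520 + 376 i \sqrt{2}$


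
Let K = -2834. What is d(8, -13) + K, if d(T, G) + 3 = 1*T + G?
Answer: -2842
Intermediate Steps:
d(T, G) = -3 + G + T (d(T, G) = -3 + (1*T + G) = -3 + (T + G) = -3 + (G + T) = -3 + G + T)
d(8, -13) + K = (-3 - 13 + 8) - 2834 = -8 - 2834 = -2842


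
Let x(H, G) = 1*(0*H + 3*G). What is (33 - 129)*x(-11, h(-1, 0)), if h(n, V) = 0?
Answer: 0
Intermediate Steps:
x(H, G) = 3*G (x(H, G) = 1*(0 + 3*G) = 1*(3*G) = 3*G)
(33 - 129)*x(-11, h(-1, 0)) = (33 - 129)*(3*0) = -96*0 = 0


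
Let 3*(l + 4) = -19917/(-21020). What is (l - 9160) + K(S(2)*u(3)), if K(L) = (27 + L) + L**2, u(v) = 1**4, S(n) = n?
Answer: -191926981/21020 ≈ -9130.7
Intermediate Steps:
l = -77441/21020 (l = -4 + (-19917/(-21020))/3 = -4 + (-19917*(-1/21020))/3 = -4 + (1/3)*(19917/21020) = -4 + 6639/21020 = -77441/21020 ≈ -3.6842)
u(v) = 1
K(L) = 27 + L + L**2
(l - 9160) + K(S(2)*u(3)) = (-77441/21020 - 9160) + (27 + 2*1 + (2*1)**2) = -192620641/21020 + (27 + 2 + 2**2) = -192620641/21020 + (27 + 2 + 4) = -192620641/21020 + 33 = -191926981/21020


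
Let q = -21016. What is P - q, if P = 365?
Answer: 21381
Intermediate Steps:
P - q = 365 - 1*(-21016) = 365 + 21016 = 21381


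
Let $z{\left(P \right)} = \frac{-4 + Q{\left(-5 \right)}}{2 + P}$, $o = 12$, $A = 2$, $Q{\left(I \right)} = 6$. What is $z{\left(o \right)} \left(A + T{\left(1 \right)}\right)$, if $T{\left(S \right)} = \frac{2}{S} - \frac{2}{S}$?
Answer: $\frac{2}{7} \approx 0.28571$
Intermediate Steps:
$T{\left(S \right)} = 0$
$z{\left(P \right)} = \frac{2}{2 + P}$ ($z{\left(P \right)} = \frac{-4 + 6}{2 + P} = \frac{2}{2 + P}$)
$z{\left(o \right)} \left(A + T{\left(1 \right)}\right) = \frac{2}{2 + 12} \left(2 + 0\right) = \frac{2}{14} \cdot 2 = 2 \cdot \frac{1}{14} \cdot 2 = \frac{1}{7} \cdot 2 = \frac{2}{7}$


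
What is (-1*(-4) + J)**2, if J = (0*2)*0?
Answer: 16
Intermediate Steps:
J = 0 (J = 0*0 = 0)
(-1*(-4) + J)**2 = (-1*(-4) + 0)**2 = (4 + 0)**2 = 4**2 = 16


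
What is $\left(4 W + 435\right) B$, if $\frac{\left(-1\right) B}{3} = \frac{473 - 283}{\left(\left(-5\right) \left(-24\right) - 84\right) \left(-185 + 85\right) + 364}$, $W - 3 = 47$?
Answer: $\frac{180975}{1618} \approx 111.85$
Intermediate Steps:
$W = 50$ ($W = 3 + 47 = 50$)
$B = \frac{285}{1618}$ ($B = - 3 \frac{473 - 283}{\left(\left(-5\right) \left(-24\right) - 84\right) \left(-185 + 85\right) + 364} = - 3 \frac{190}{\left(120 - 84\right) \left(-100\right) + 364} = - 3 \frac{190}{36 \left(-100\right) + 364} = - 3 \frac{190}{-3600 + 364} = - 3 \frac{190}{-3236} = - 3 \cdot 190 \left(- \frac{1}{3236}\right) = \left(-3\right) \left(- \frac{95}{1618}\right) = \frac{285}{1618} \approx 0.17614$)
$\left(4 W + 435\right) B = \left(4 \cdot 50 + 435\right) \frac{285}{1618} = \left(200 + 435\right) \frac{285}{1618} = 635 \cdot \frac{285}{1618} = \frac{180975}{1618}$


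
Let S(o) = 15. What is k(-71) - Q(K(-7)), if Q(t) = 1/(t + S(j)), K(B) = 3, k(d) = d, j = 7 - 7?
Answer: -1279/18 ≈ -71.056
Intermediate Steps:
j = 0
Q(t) = 1/(15 + t) (Q(t) = 1/(t + 15) = 1/(15 + t))
k(-71) - Q(K(-7)) = -71 - 1/(15 + 3) = -71 - 1/18 = -1279/18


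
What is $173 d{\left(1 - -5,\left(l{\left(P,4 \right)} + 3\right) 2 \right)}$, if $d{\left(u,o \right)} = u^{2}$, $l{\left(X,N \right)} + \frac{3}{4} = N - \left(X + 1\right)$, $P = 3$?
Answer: $6228$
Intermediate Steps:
$l{\left(X,N \right)} = - \frac{7}{4} + N - X$ ($l{\left(X,N \right)} = - \frac{3}{4} - \left(1 + X - N\right) = - \frac{7}{4} + N - X$)
$173 d{\left(1 - -5,\left(l{\left(P,4 \right)} + 3\right) 2 \right)} = 173 \left(1 - -5\right)^{2} = 173 \left(1 + 5\right)^{2} = 173 \cdot 6^{2} = 173 \cdot 36 = 6228$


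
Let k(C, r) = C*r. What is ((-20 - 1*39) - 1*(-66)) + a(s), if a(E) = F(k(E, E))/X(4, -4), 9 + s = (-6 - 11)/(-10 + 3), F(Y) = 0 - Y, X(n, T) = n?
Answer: -186/49 ≈ -3.7959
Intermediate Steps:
F(Y) = -Y
s = -46/7 (s = -9 + (-6 - 11)/(-10 + 3) = -9 - 17/(-7) = -9 - 17*(-1/7) = -9 + 17/7 = -46/7 ≈ -6.5714)
a(E) = -E**2/4 (a(E) = -E*E/4 = -E**2*(1/4) = -E**2/4)
((-20 - 1*39) - 1*(-66)) + a(s) = ((-20 - 1*39) - 1*(-66)) - (-46/7)**2/4 = ((-20 - 39) + 66) - 1/4*2116/49 = (-59 + 66) - 529/49 = 7 - 529/49 = -186/49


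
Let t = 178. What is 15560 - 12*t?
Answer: 13424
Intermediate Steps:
15560 - 12*t = 15560 - 12*178 = 15560 - 2136 = 13424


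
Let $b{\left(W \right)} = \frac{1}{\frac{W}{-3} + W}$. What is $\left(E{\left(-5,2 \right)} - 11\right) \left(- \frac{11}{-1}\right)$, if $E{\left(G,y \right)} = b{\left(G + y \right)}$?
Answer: $- \frac{253}{2} \approx -126.5$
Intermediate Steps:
$b{\left(W \right)} = \frac{3}{2 W}$ ($b{\left(W \right)} = \frac{1}{W \left(- \frac{1}{3}\right) + W} = \frac{1}{- \frac{W}{3} + W} = \frac{1}{\frac{2}{3} W} = \frac{3}{2 W}$)
$E{\left(G,y \right)} = \frac{3}{2 \left(G + y\right)}$
$\left(E{\left(-5,2 \right)} - 11\right) \left(- \frac{11}{-1}\right) = \left(\frac{3}{2 \left(-5 + 2\right)} - 11\right) \left(- \frac{11}{-1}\right) = \left(\frac{3}{2 \left(-3\right)} - 11\right) \left(\left(-11\right) \left(-1\right)\right) = \left(\frac{3}{2} \left(- \frac{1}{3}\right) - 11\right) 11 = \left(- \frac{1}{2} - 11\right) 11 = \left(- \frac{23}{2}\right) 11 = - \frac{253}{2}$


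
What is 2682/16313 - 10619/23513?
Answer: -15737983/54795367 ≈ -0.28721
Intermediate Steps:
2682/16313 - 10619/23513 = 2682*(1/16313) - 10619*1/23513 = 2682/16313 - 1517/3359 = -15737983/54795367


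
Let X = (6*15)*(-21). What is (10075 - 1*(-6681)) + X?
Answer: 14866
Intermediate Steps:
X = -1890 (X = 90*(-21) = -1890)
(10075 - 1*(-6681)) + X = (10075 - 1*(-6681)) - 1890 = (10075 + 6681) - 1890 = 16756 - 1890 = 14866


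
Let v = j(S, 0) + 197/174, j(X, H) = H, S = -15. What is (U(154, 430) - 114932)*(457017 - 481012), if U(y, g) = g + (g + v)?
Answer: 476260702345/174 ≈ 2.7371e+9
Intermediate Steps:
v = 197/174 (v = 0 + 197/174 = 197/174 ≈ 1.1322)
U(y, g) = 197/174 + 2*g (U(y, g) = g + (g + 197/174) = g + (197/174 + g) = 197/174 + 2*g)
(U(154, 430) - 114932)*(457017 - 481012) = ((197/174 + 2*430) - 114932)*(457017 - 481012) = ((197/174 + 860) - 114932)*(-23995) = (149837/174 - 114932)*(-23995) = -19848331/174*(-23995) = 476260702345/174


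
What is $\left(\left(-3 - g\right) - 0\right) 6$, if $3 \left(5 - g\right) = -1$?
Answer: $-50$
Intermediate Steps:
$g = \frac{16}{3}$ ($g = 5 - - \frac{1}{3} = 5 + \frac{1}{3} = \frac{16}{3} \approx 5.3333$)
$\left(\left(-3 - g\right) - 0\right) 6 = \left(\left(-3 - \frac{16}{3}\right) - 0\right) 6 = \left(\left(-3 - \frac{16}{3}\right) + 0\right) 6 = \left(- \frac{25}{3} + 0\right) 6 = \left(- \frac{25}{3}\right) 6 = -50$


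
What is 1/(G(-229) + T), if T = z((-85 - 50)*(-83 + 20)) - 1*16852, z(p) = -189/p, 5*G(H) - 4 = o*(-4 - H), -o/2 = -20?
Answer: -9/135461 ≈ -6.6440e-5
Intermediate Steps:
o = 40 (o = -2*(-20) = 40)
G(H) = -156/5 - 8*H (G(H) = 4/5 + (40*(-4 - H))/5 = 4/5 + (-160 - 40*H)/5 = 4/5 + (-32 - 8*H) = -156/5 - 8*H)
T = -758341/45 (T = -189*1/((-85 - 50)*(-83 + 20)) - 1*16852 = -189/((-135*(-63))) - 16852 = -189/8505 - 16852 = -189*1/8505 - 16852 = -1/45 - 16852 = -758341/45 ≈ -16852.)
1/(G(-229) + T) = 1/((-156/5 - 8*(-229)) - 758341/45) = 1/((-156/5 + 1832) - 758341/45) = 1/(9004/5 - 758341/45) = 1/(-135461/9) = -9/135461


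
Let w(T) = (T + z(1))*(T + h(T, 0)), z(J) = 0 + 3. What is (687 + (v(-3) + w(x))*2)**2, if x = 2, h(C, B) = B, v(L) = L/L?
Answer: 502681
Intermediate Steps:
v(L) = 1
z(J) = 3
w(T) = T*(3 + T) (w(T) = (T + 3)*(T + 0) = (3 + T)*T = T*(3 + T))
(687 + (v(-3) + w(x))*2)**2 = (687 + (1 + 2*(3 + 2))*2)**2 = (687 + (1 + 2*5)*2)**2 = (687 + (1 + 10)*2)**2 = (687 + 11*2)**2 = (687 + 22)**2 = 709**2 = 502681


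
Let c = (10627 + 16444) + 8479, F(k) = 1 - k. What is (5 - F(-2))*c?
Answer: 71100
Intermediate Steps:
c = 35550 (c = 27071 + 8479 = 35550)
(5 - F(-2))*c = (5 - (1 - 1*(-2)))*35550 = (5 - (1 + 2))*35550 = (5 - 1*3)*35550 = (5 - 3)*35550 = 2*35550 = 71100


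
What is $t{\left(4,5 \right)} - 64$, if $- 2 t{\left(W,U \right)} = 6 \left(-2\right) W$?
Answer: $-40$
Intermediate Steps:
$t{\left(W,U \right)} = 6 W$ ($t{\left(W,U \right)} = - \frac{6 \left(-2\right) W}{2} = - \frac{\left(-12\right) W}{2} = 6 W$)
$t{\left(4,5 \right)} - 64 = 6 \cdot 4 - 64 = 24 - 64 = -40$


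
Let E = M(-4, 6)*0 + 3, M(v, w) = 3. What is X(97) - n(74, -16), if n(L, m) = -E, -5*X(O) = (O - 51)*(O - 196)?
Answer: 4569/5 ≈ 913.80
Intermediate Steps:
X(O) = -(-196 + O)*(-51 + O)/5 (X(O) = -(O - 51)*(O - 196)/5 = -(-51 + O)*(-196 + O)/5 = -(-196 + O)*(-51 + O)/5)
E = 3 (E = 3*0 + 3 = 0 + 3 = 3)
n(L, m) = -3 (n(L, m) = -1*3 = -3)
X(97) - n(74, -16) = (-9996/5 - 1/5*97**2 + (247/5)*97) - 1*(-3) = (-9996/5 - 1/5*9409 + 23959/5) + 3 = (-9996/5 - 9409/5 + 23959/5) + 3 = 4554/5 + 3 = 4569/5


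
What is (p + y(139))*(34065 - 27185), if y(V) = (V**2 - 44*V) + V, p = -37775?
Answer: -168085280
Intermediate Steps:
y(V) = V**2 - 43*V
(p + y(139))*(34065 - 27185) = (-37775 + 139*(-43 + 139))*(34065 - 27185) = (-37775 + 139*96)*6880 = (-37775 + 13344)*6880 = -24431*6880 = -168085280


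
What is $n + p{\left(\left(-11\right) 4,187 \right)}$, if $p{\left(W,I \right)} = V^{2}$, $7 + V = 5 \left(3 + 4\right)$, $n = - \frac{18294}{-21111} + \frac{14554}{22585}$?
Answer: $\frac{124841765508}{158930645} \approx 785.51$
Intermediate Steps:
$n = \frac{240139828}{158930645}$ ($n = \left(-18294\right) \left(- \frac{1}{21111}\right) + 14554 \cdot \frac{1}{22585} = \frac{6098}{7037} + \frac{14554}{22585} = \frac{240139828}{158930645} \approx 1.511$)
$V = 28$ ($V = -7 + 5 \left(3 + 4\right) = -7 + 5 \cdot 7 = -7 + 35 = 28$)
$p{\left(W,I \right)} = 784$ ($p{\left(W,I \right)} = 28^{2} = 784$)
$n + p{\left(\left(-11\right) 4,187 \right)} = \frac{240139828}{158930645} + 784 = \frac{124841765508}{158930645}$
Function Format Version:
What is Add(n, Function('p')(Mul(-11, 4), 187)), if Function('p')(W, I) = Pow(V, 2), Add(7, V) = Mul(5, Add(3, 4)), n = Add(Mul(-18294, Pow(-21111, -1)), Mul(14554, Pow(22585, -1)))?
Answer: Rational(124841765508, 158930645) ≈ 785.51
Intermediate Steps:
n = Rational(240139828, 158930645) (n = Add(Mul(-18294, Rational(-1, 21111)), Mul(14554, Rational(1, 22585))) = Add(Rational(6098, 7037), Rational(14554, 22585)) = Rational(240139828, 158930645) ≈ 1.5110)
V = 28 (V = Add(-7, Mul(5, Add(3, 4))) = Add(-7, Mul(5, 7)) = Add(-7, 35) = 28)
Function('p')(W, I) = 784 (Function('p')(W, I) = Pow(28, 2) = 784)
Add(n, Function('p')(Mul(-11, 4), 187)) = Add(Rational(240139828, 158930645), 784) = Rational(124841765508, 158930645)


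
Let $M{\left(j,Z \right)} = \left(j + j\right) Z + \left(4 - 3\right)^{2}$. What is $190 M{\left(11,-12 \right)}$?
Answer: $-49970$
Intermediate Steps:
$M{\left(j,Z \right)} = 1 + 2 Z j$ ($M{\left(j,Z \right)} = 2 j Z + 1^{2} = 2 Z j + 1 = 1 + 2 Z j$)
$190 M{\left(11,-12 \right)} = 190 \left(1 + 2 \left(-12\right) 11\right) = 190 \left(1 - 264\right) = 190 \left(-263\right) = -49970$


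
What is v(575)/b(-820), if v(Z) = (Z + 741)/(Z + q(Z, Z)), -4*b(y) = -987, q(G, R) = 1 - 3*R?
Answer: -16/3447 ≈ -0.0046417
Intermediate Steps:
b(y) = 987/4 (b(y) = -¼*(-987) = 987/4)
v(Z) = (741 + Z)/(1 - 2*Z) (v(Z) = (Z + 741)/(Z + (1 - 3*Z)) = (741 + Z)/(1 - 2*Z))
v(575)/b(-820) = ((-741 - 1*575)/(-1 + 2*575))/(987/4) = ((-741 - 575)/(-1 + 1150))*(4/987) = (-1316/1149)*(4/987) = ((1/1149)*(-1316))*(4/987) = -1316/1149*4/987 = -16/3447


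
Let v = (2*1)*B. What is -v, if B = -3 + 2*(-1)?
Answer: 10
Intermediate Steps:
B = -5 (B = -3 - 2 = -5)
v = -10 (v = (2*1)*(-5) = 2*(-5) = -10)
-v = -1*(-10) = 10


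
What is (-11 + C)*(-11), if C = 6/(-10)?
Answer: 638/5 ≈ 127.60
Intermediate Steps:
C = -⅗ (C = 6*(-⅒) = -⅗ ≈ -0.60000)
(-11 + C)*(-11) = (-11 - ⅗)*(-11) = -58/5*(-11) = 638/5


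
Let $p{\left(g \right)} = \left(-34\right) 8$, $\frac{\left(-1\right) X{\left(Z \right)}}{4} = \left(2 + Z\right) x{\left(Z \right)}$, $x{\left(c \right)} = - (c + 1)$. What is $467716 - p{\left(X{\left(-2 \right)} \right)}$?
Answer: $467988$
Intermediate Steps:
$x{\left(c \right)} = -1 - c$ ($x{\left(c \right)} = - (1 + c) = -1 - c$)
$X{\left(Z \right)} = - 4 \left(-1 - Z\right) \left(2 + Z\right)$ ($X{\left(Z \right)} = - 4 \left(2 + Z\right) \left(-1 - Z\right) = - 4 \left(-1 - Z\right) \left(2 + Z\right)$)
$p{\left(g \right)} = -272$
$467716 - p{\left(X{\left(-2 \right)} \right)} = 467716 - -272 = 467716 + 272 = 467988$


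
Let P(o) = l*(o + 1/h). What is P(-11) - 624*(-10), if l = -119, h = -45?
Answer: 339824/45 ≈ 7551.6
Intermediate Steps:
P(o) = 119/45 - 119*o (P(o) = -119*(o + 1/(-45)) = -119*(o - 1/45) = -119*(-1/45 + o) = 119/45 - 119*o)
P(-11) - 624*(-10) = (119/45 - 119*(-11)) - 624*(-10) = (119/45 + 1309) - 1*(-6240) = 59024/45 + 6240 = 339824/45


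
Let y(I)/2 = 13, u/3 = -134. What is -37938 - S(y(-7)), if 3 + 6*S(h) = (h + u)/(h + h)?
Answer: -2959031/78 ≈ -37936.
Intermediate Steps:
u = -402 (u = 3*(-134) = -402)
y(I) = 26 (y(I) = 2*13 = 26)
S(h) = -½ + (-402 + h)/(12*h) (S(h) = -½ + ((h - 402)/(h + h))/6 = -½ + ((-402 + h)/((2*h)))/6 = -½ + ((-402 + h)*(1/(2*h)))/6 = -½ + ((-402 + h)/(2*h))/6 = -½ + (-402 + h)/(12*h))
-37938 - S(y(-7)) = -37938 - (-402 - 5*26)/(12*26) = -37938 - (-402 - 130)/(12*26) = -37938 - (-532)/(12*26) = -37938 - 1*(-133/78) = -37938 + 133/78 = -2959031/78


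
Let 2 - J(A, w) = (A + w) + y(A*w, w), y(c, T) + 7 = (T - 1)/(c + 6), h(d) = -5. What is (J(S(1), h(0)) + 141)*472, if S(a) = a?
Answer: 75520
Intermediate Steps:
y(c, T) = -7 + (-1 + T)/(6 + c) (y(c, T) = -7 + (T - 1)/(c + 6) = -7 + (-1 + T)/(6 + c))
J(A, w) = 2 - A - w - (-43 + w - 7*A*w)/(6 + A*w) (J(A, w) = 2 - ((A + w) + (-43 + w - 7*A*w)/(6 + A*w)) = 2 - (A + w + (-43 + w - 7*A*w)/(6 + A*w)) = 2 + (-A - w - (-43 + w - 7*A*w)/(6 + A*w)) = 2 - A - w - (-43 + w - 7*A*w)/(6 + A*w))
(J(S(1), h(0)) + 141)*472 = ((43 - 1*(-5) + (6 + 1*(-5))*(2 - 1*1 - 1*(-5)) + 7*1*(-5))/(6 + 1*(-5)) + 141)*472 = ((43 + 5 + (6 - 5)*(2 - 1 + 5) - 35)/(6 - 5) + 141)*472 = ((43 + 5 + 1*6 - 35)/1 + 141)*472 = (1*(43 + 5 + 6 - 35) + 141)*472 = (1*19 + 141)*472 = (19 + 141)*472 = 160*472 = 75520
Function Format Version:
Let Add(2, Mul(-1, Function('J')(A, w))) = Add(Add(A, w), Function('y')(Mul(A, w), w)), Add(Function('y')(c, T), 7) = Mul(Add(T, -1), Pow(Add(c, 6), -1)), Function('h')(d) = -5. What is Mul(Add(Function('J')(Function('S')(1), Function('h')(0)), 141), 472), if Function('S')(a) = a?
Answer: 75520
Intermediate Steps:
Function('y')(c, T) = Add(-7, Mul(Pow(Add(6, c), -1), Add(-1, T))) (Function('y')(c, T) = Add(-7, Mul(Add(T, -1), Pow(Add(c, 6), -1))) = Add(-7, Mul(Add(-1, T), Pow(Add(6, c), -1))) = Add(-7, Mul(Pow(Add(6, c), -1), Add(-1, T))))
Function('J')(A, w) = Add(2, Mul(-1, A), Mul(-1, w), Mul(-1, Pow(Add(6, Mul(A, w)), -1), Add(-43, w, Mul(-7, A, w)))) (Function('J')(A, w) = Add(2, Mul(-1, Add(Add(A, w), Mul(Pow(Add(6, Mul(A, w)), -1), Add(-43, w, Mul(-7, Mul(A, w))))))) = Add(2, Mul(-1, Add(Add(A, w), Mul(Pow(Add(6, Mul(A, w)), -1), Add(-43, w, Mul(-7, A, w)))))) = Add(2, Mul(-1, Add(A, w, Mul(Pow(Add(6, Mul(A, w)), -1), Add(-43, w, Mul(-7, A, w)))))) = Add(2, Add(Mul(-1, A), Mul(-1, w), Mul(-1, Pow(Add(6, Mul(A, w)), -1), Add(-43, w, Mul(-7, A, w))))) = Add(2, Mul(-1, A), Mul(-1, w), Mul(-1, Pow(Add(6, Mul(A, w)), -1), Add(-43, w, Mul(-7, A, w)))))
Mul(Add(Function('J')(Function('S')(1), Function('h')(0)), 141), 472) = Mul(Add(Mul(Pow(Add(6, Mul(1, -5)), -1), Add(43, Mul(-1, -5), Mul(Add(6, Mul(1, -5)), Add(2, Mul(-1, 1), Mul(-1, -5))), Mul(7, 1, -5))), 141), 472) = Mul(Add(Mul(Pow(Add(6, -5), -1), Add(43, 5, Mul(Add(6, -5), Add(2, -1, 5)), -35)), 141), 472) = Mul(Add(Mul(Pow(1, -1), Add(43, 5, Mul(1, 6), -35)), 141), 472) = Mul(Add(Mul(1, Add(43, 5, 6, -35)), 141), 472) = Mul(Add(Mul(1, 19), 141), 472) = Mul(Add(19, 141), 472) = Mul(160, 472) = 75520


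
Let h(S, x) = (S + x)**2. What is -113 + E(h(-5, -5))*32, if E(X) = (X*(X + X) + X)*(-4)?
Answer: -2572913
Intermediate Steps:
E(X) = -8*X**2 - 4*X (E(X) = (X*(2*X) + X)*(-4) = (2*X**2 + X)*(-4) = (X + 2*X**2)*(-4) = -8*X**2 - 4*X)
-113 + E(h(-5, -5))*32 = -113 - 4*(-5 - 5)**2*(1 + 2*(-5 - 5)**2)*32 = -113 - 4*(-10)**2*(1 + 2*(-10)**2)*32 = -113 - 4*100*(1 + 2*100)*32 = -113 - 4*100*(1 + 200)*32 = -113 - 4*100*201*32 = -113 - 80400*32 = -113 - 2572800 = -2572913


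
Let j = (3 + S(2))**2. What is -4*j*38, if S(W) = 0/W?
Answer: -1368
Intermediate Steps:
S(W) = 0
j = 9 (j = (3 + 0)**2 = 3**2 = 9)
-4*j*38 = -4*9*38 = -36*38 = -1368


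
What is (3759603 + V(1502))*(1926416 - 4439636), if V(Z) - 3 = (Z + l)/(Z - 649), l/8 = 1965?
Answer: -8059798876270800/853 ≈ -9.4488e+12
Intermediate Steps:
l = 15720 (l = 8*1965 = 15720)
V(Z) = 3 + (15720 + Z)/(-649 + Z) (V(Z) = 3 + (Z + 15720)/(Z - 649) = 3 + (15720 + Z)/(-649 + Z))
(3759603 + V(1502))*(1926416 - 4439636) = (3759603 + (13773 + 4*1502)/(-649 + 1502))*(1926416 - 4439636) = (3759603 + (13773 + 6008)/853)*(-2513220) = (3759603 + (1/853)*19781)*(-2513220) = (3759603 + 19781/853)*(-2513220) = (3206961140/853)*(-2513220) = -8059798876270800/853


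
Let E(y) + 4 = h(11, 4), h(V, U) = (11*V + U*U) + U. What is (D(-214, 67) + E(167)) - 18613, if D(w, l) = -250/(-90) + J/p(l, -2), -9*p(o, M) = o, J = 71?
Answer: -11145104/603 ≈ -18483.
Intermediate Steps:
p(o, M) = -o/9
h(V, U) = U + U**2 + 11*V (h(V, U) = (11*V + U**2) + U = (U**2 + 11*V) + U = U + U**2 + 11*V)
E(y) = 137 (E(y) = -4 + (4 + 4**2 + 11*11) = -4 + (4 + 16 + 121) = -4 + 141 = 137)
D(w, l) = 25/9 - 639/l (D(w, l) = -250/(-90) + 71/((-l/9)) = -250*(-1/90) + 71*(-9/l) = 25/9 - 639/l)
(D(-214, 67) + E(167)) - 18613 = ((25/9 - 639/67) + 137) - 18613 = (-4076/603 + 137) - 18613 = 78535/603 - 18613 = -11145104/603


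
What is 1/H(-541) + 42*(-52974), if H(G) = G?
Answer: -1203675229/541 ≈ -2.2249e+6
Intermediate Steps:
1/H(-541) + 42*(-52974) = 1/(-541) + 42*(-52974) = -1/541 - 2224908 = -1203675229/541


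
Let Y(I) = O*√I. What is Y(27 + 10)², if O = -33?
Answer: 40293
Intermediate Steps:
Y(I) = -33*√I
Y(27 + 10)² = (-33*√(27 + 10))² = (-33*√37)² = 40293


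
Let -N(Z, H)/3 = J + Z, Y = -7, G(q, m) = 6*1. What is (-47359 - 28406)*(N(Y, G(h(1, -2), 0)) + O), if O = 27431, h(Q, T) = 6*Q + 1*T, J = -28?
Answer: -2086265040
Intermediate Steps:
h(Q, T) = T + 6*Q (h(Q, T) = 6*Q + T = T + 6*Q)
G(q, m) = 6
N(Z, H) = 84 - 3*Z (N(Z, H) = -3*(-28 + Z) = 84 - 3*Z)
(-47359 - 28406)*(N(Y, G(h(1, -2), 0)) + O) = (-47359 - 28406)*((84 - 3*(-7)) + 27431) = -75765*((84 + 21) + 27431) = -75765*(105 + 27431) = -75765*27536 = -2086265040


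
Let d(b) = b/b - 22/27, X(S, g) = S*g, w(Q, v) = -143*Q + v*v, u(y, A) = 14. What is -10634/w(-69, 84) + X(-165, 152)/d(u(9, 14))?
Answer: -2291926370/16923 ≈ -1.3543e+5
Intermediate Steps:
w(Q, v) = v² - 143*Q (w(Q, v) = -143*Q + v² = v² - 143*Q)
d(b) = 5/27 (d(b) = 1 - 22*1/27 = 1 - 22/27 = 5/27)
-10634/w(-69, 84) + X(-165, 152)/d(u(9, 14)) = -10634/(84² - 143*(-69)) + (-165*152)/(5/27) = -10634/(7056 + 9867) - 25080*27/5 = -10634/16923 - 135432 = -2291926370/16923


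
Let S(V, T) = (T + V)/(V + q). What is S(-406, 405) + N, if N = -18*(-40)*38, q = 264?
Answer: 3885121/142 ≈ 27360.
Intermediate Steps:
S(V, T) = (T + V)/(264 + V) (S(V, T) = (T + V)/(V + 264) = (T + V)/(264 + V))
N = 27360 (N = 720*38 = 27360)
S(-406, 405) + N = (405 - 406)/(264 - 406) + 27360 = -1/(-142) + 27360 = -1/142*(-1) + 27360 = 1/142 + 27360 = 3885121/142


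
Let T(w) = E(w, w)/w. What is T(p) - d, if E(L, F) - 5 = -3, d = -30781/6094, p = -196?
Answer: 752611/149303 ≈ 5.0408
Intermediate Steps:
d = -30781/6094 (d = -30781*1/6094 = -30781/6094 ≈ -5.0510)
E(L, F) = 2 (E(L, F) = 5 - 3 = 2)
T(w) = 2/w
T(p) - d = 2/(-196) - 1*(-30781/6094) = 2*(-1/196) + 30781/6094 = -1/98 + 30781/6094 = 752611/149303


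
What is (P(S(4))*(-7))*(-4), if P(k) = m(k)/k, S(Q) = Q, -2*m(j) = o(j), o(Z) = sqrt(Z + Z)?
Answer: -7*sqrt(2) ≈ -9.8995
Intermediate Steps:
o(Z) = sqrt(2)*sqrt(Z) (o(Z) = sqrt(2*Z) = sqrt(2)*sqrt(Z))
m(j) = -sqrt(2)*sqrt(j)/2
P(k) = -sqrt(2)/(2*sqrt(k)) (P(k) = (-sqrt(2)*sqrt(k)/2)/k = -sqrt(2)/(2*sqrt(k)))
(P(S(4))*(-7))*(-4) = (-sqrt(2)/(2*sqrt(4))*(-7))*(-4) = (-1/2*sqrt(2)*1/2*(-7))*(-4) = (-sqrt(2)/4*(-7))*(-4) = (7*sqrt(2)/4)*(-4) = -7*sqrt(2)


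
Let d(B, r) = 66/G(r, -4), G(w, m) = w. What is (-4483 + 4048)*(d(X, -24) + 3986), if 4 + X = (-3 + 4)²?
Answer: -6930855/4 ≈ -1.7327e+6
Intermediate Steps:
X = -3 (X = -4 + (-3 + 4)² = -4 + 1² = -4 + 1 = -3)
d(B, r) = 66/r
(-4483 + 4048)*(d(X, -24) + 3986) = (-4483 + 4048)*(66/(-24) + 3986) = -435*(66*(-1/24) + 3986) = -435*(-11/4 + 3986) = -435*15933/4 = -6930855/4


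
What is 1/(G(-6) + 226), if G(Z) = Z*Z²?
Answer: ⅒ ≈ 0.10000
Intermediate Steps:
G(Z) = Z³
1/(G(-6) + 226) = 1/((-6)³ + 226) = 1/(-216 + 226) = 1/10 = ⅒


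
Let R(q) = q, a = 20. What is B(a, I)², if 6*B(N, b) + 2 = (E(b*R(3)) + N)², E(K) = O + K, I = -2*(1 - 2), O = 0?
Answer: 113569/9 ≈ 12619.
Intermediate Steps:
I = 2 (I = -2*(-1) = 2)
E(K) = K (E(K) = 0 + K = K)
B(N, b) = -⅓ + (N + 3*b)²/6 (B(N, b) = -⅓ + (b*3 + N)²/6 = -⅓ + (3*b + N)²/6 = -⅓ + (N + 3*b)²/6)
B(a, I)² = (-⅓ + (20 + 3*2)²/6)² = (-⅓ + (20 + 6)²/6)² = (-⅓ + (⅙)*26²)² = (-⅓ + (⅙)*676)² = (-⅓ + 338/3)² = (337/3)² = 113569/9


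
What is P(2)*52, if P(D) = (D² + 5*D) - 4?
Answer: 520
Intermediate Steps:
P(D) = -4 + D² + 5*D
P(2)*52 = (-4 + 2² + 5*2)*52 = (-4 + 4 + 10)*52 = 10*52 = 520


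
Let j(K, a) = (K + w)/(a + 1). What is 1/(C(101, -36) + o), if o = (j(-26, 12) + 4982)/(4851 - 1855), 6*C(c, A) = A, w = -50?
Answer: -19474/84499 ≈ -0.23046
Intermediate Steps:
C(c, A) = A/6
j(K, a) = (-50 + K)/(1 + a) (j(K, a) = (K - 50)/(a + 1) = (-50 + K)/(1 + a))
o = 32345/19474 (o = ((-50 - 26)/(1 + 12) + 4982)/(4851 - 1855) = (-76/13 + 4982)/2996 = ((1/13)*(-76) + 4982)*(1/2996) = (-76/13 + 4982)*(1/2996) = (64690/13)*(1/2996) = 32345/19474 ≈ 1.6609)
1/(C(101, -36) + o) = 1/((1/6)*(-36) + 32345/19474) = 1/(-6 + 32345/19474) = 1/(-84499/19474) = -19474/84499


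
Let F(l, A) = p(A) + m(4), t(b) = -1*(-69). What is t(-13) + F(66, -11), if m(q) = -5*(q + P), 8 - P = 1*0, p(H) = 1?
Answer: 10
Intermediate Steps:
t(b) = 69
P = 8 (P = 8 - 0 = 8 - 1*0 = 8 + 0 = 8)
m(q) = -40 - 5*q (m(q) = -5*(q + 8) = -5*(8 + q) = -40 - 5*q)
F(l, A) = -59 (F(l, A) = 1 + (-40 - 5*4) = 1 + (-40 - 20) = 1 - 60 = -59)
t(-13) + F(66, -11) = 69 - 59 = 10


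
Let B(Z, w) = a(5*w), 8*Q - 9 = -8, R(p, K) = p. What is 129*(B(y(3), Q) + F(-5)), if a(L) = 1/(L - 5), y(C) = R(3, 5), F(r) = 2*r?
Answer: -46182/35 ≈ -1319.5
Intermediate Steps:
y(C) = 3
Q = 1/8 (Q = 9/8 + (1/8)*(-8) = 9/8 - 1 = 1/8 ≈ 0.12500)
a(L) = 1/(-5 + L)
B(Z, w) = 1/(-5 + 5*w)
129*(B(y(3), Q) + F(-5)) = 129*(1/(5*(-1 + 1/8)) + 2*(-5)) = 129*(1/(5*(-7/8)) - 10) = 129*((1/5)*(-8/7) - 10) = 129*(-8/35 - 10) = 129*(-358/35) = -46182/35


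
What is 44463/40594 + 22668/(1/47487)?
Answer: 43696815262167/40594 ≈ 1.0764e+9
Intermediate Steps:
44463/40594 + 22668/(1/47487) = 44463*(1/40594) + 22668/(1/47487) = 44463/40594 + 22668*47487 = 44463/40594 + 1076435316 = 43696815262167/40594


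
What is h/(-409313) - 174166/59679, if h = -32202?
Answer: -69366624800/24427390527 ≈ -2.8397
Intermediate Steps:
h/(-409313) - 174166/59679 = -32202/(-409313) - 174166/59679 = -32202*(-1/409313) - 174166*1/59679 = 32202/409313 - 174166/59679 = -69366624800/24427390527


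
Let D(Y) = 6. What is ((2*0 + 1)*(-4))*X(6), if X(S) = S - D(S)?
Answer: 0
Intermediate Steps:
X(S) = -6 + S (X(S) = S - 1*6 = S - 6 = -6 + S)
((2*0 + 1)*(-4))*X(6) = ((2*0 + 1)*(-4))*(-6 + 6) = ((0 + 1)*(-4))*0 = (1*(-4))*0 = -4*0 = 0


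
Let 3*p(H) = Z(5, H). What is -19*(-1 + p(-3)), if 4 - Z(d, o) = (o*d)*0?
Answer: -19/3 ≈ -6.3333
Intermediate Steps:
Z(d, o) = 4 (Z(d, o) = 4 - o*d*0 = 4 - d*o*0 = 4 - 1*0 = 4 + 0 = 4)
p(H) = 4/3 (p(H) = (1/3)*4 = 4/3)
-19*(-1 + p(-3)) = -19*(-1 + 4/3) = -19*1/3 = -19/3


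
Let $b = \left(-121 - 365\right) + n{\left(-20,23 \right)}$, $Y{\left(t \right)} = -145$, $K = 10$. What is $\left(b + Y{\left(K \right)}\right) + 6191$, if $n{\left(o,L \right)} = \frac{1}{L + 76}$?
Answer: $\frac{550441}{99} \approx 5560.0$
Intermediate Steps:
$n{\left(o,L \right)} = \frac{1}{76 + L}$
$b = - \frac{48113}{99}$ ($b = \left(-121 - 365\right) + \frac{1}{76 + 23} = -486 + \frac{1}{99} = - \frac{48113}{99} \approx -485.99$)
$\left(b + Y{\left(K \right)}\right) + 6191 = \left(- \frac{48113}{99} - 145\right) + 6191 = - \frac{62468}{99} + 6191 = \frac{550441}{99}$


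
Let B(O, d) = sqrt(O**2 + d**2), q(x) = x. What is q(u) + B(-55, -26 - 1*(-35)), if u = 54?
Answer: 54 + sqrt(3106) ≈ 109.73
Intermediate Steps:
q(u) + B(-55, -26 - 1*(-35)) = 54 + sqrt((-55)**2 + (-26 - 1*(-35))**2) = 54 + sqrt(3025 + (-26 + 35)**2) = 54 + sqrt(3025 + 9**2) = 54 + sqrt(3025 + 81) = 54 + sqrt(3106)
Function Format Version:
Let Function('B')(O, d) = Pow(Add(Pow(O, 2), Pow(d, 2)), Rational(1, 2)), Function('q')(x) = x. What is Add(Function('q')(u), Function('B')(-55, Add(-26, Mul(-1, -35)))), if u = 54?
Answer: Add(54, Pow(3106, Rational(1, 2))) ≈ 109.73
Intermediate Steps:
Add(Function('q')(u), Function('B')(-55, Add(-26, Mul(-1, -35)))) = Add(54, Pow(Add(Pow(-55, 2), Pow(Add(-26, Mul(-1, -35)), 2)), Rational(1, 2))) = Add(54, Pow(Add(3025, Pow(Add(-26, 35), 2)), Rational(1, 2))) = Add(54, Pow(Add(3025, Pow(9, 2)), Rational(1, 2))) = Add(54, Pow(Add(3025, 81), Rational(1, 2))) = Add(54, Pow(3106, Rational(1, 2)))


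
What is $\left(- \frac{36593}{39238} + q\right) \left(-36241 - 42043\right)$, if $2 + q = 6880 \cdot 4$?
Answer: $- \frac{1837486627614}{853} \approx -2.1541 \cdot 10^{9}$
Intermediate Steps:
$q = 27518$ ($q = -2 + 6880 \cdot 4 = -2 + 27520 = 27518$)
$\left(- \frac{36593}{39238} + q\right) \left(-36241 - 42043\right) = \left(- \frac{36593}{39238} + 27518\right) \left(-36241 - 42043\right) = \left(\left(-36593\right) \frac{1}{39238} + 27518\right) \left(-78284\right) = \left(- \frac{1591}{1706} + 27518\right) \left(-78284\right) = \frac{46944117}{1706} \left(-78284\right) = - \frac{1837486627614}{853}$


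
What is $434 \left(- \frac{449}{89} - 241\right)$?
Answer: $- \frac{9503732}{89} \approx -1.0678 \cdot 10^{5}$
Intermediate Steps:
$434 \left(- \frac{449}{89} - 241\right) = 434 \left(- \frac{21898}{89}\right) = - \frac{9503732}{89}$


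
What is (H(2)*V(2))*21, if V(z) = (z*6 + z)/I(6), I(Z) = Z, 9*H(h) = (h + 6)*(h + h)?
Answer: 1568/9 ≈ 174.22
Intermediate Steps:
H(h) = 2*h*(6 + h)/9 (H(h) = ((h + 6)*(h + h))/9 = ((6 + h)*(2*h))/9 = (2*h*(6 + h))/9 = 2*h*(6 + h)/9)
V(z) = 7*z/6 (V(z) = (z*6 + z)/6 = (6*z + z)*(⅙) = (7*z)*(⅙) = 7*z/6)
(H(2)*V(2))*21 = (((2/9)*2*(6 + 2))*((7/6)*2))*21 = (((2/9)*2*8)*(7/3))*21 = ((32/9)*(7/3))*21 = (224/27)*21 = 1568/9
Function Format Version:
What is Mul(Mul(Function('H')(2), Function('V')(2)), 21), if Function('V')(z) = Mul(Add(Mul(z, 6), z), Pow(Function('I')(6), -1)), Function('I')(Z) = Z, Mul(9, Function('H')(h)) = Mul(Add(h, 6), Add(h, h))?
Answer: Rational(1568, 9) ≈ 174.22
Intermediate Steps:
Function('H')(h) = Mul(Rational(2, 9), h, Add(6, h)) (Function('H')(h) = Mul(Rational(1, 9), Mul(Add(h, 6), Add(h, h))) = Mul(Rational(1, 9), Mul(Add(6, h), Mul(2, h))) = Mul(Rational(1, 9), Mul(2, h, Add(6, h))) = Mul(Rational(2, 9), h, Add(6, h)))
Function('V')(z) = Mul(Rational(7, 6), z) (Function('V')(z) = Mul(Add(Mul(z, 6), z), Pow(6, -1)) = Mul(Add(Mul(6, z), z), Rational(1, 6)) = Mul(Mul(7, z), Rational(1, 6)) = Mul(Rational(7, 6), z))
Mul(Mul(Function('H')(2), Function('V')(2)), 21) = Mul(Mul(Mul(Rational(2, 9), 2, Add(6, 2)), Mul(Rational(7, 6), 2)), 21) = Mul(Mul(Mul(Rational(2, 9), 2, 8), Rational(7, 3)), 21) = Mul(Mul(Rational(32, 9), Rational(7, 3)), 21) = Mul(Rational(224, 27), 21) = Rational(1568, 9)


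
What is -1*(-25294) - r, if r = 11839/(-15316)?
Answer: 387414743/15316 ≈ 25295.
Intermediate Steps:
r = -11839/15316 (r = 11839*(-1/15316) = -11839/15316 ≈ -0.77298)
-1*(-25294) - r = -1*(-25294) - 1*(-11839/15316) = 25294 + 11839/15316 = 387414743/15316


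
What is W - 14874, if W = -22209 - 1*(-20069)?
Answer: -17014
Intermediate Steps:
W = -2140 (W = -22209 + 20069 = -2140)
W - 14874 = -2140 - 14874 = -17014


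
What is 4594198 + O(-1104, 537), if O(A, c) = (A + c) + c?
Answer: 4594168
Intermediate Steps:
O(A, c) = A + 2*c
4594198 + O(-1104, 537) = 4594198 + (-1104 + 2*537) = 4594198 + (-1104 + 1074) = 4594198 - 30 = 4594168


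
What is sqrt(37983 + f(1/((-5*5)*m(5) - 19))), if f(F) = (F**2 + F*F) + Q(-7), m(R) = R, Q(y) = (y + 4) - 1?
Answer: sqrt(787532546)/144 ≈ 194.88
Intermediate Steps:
Q(y) = 3 + y (Q(y) = (4 + y) - 1 = 3 + y)
f(F) = -4 + 2*F**2 (f(F) = (F**2 + F*F) + (3 - 7) = (F**2 + F**2) - 4 = 2*F**2 - 4 = -4 + 2*F**2)
sqrt(37983 + f(1/((-5*5)*m(5) - 19))) = sqrt(37983 + (-4 + 2*(1/(-5*5*5 - 19))**2)) = sqrt(37983 + (-4 + 2*(1/(-25*5 - 19))**2)) = sqrt(37983 + (-4 + 2*(1/(-125 - 19))**2)) = sqrt(37983 + (-4 + 2*(1/(-144))**2)) = sqrt(37983 + (-4 + 2*(-1/144)**2)) = sqrt(37983 + (-4 + 2*(1/20736))) = sqrt(37983 + (-4 + 1/10368)) = sqrt(37983 - 41471/10368) = sqrt(393766273/10368) = sqrt(787532546)/144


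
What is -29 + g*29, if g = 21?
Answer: 580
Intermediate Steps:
-29 + g*29 = -29 + 21*29 = -29 + 609 = 580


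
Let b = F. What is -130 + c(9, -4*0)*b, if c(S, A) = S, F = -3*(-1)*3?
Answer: -49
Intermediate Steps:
F = 9 (F = 3*3 = 9)
b = 9
-130 + c(9, -4*0)*b = -130 + 9*9 = -130 + 81 = -49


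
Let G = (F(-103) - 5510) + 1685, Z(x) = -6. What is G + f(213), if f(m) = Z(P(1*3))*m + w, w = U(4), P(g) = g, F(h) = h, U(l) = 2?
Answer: -5204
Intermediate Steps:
w = 2
f(m) = 2 - 6*m (f(m) = -6*m + 2 = 2 - 6*m)
G = -3928 (G = (-103 - 5510) + 1685 = -5613 + 1685 = -3928)
G + f(213) = -3928 + (2 - 6*213) = -3928 + (2 - 1278) = -3928 - 1276 = -5204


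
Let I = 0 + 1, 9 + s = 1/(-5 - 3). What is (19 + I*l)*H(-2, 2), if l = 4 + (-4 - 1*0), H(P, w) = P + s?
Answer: -1691/8 ≈ -211.38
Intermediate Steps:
s = -73/8 (s = -9 + 1/(-5 - 3) = -9 + 1/(-8) = -9 - ⅛ = -73/8 ≈ -9.1250)
H(P, w) = -73/8 + P (H(P, w) = P - 73/8 = -73/8 + P)
l = 0 (l = 4 + (-4 + 0) = 4 - 4 = 0)
I = 1
(19 + I*l)*H(-2, 2) = (19 + 1*0)*(-73/8 - 2) = (19 + 0)*(-89/8) = 19*(-89/8) = -1691/8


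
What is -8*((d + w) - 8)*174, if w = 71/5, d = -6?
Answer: -1392/5 ≈ -278.40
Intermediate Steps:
w = 71/5 (w = 71*(⅕) = 71/5 ≈ 14.200)
-8*((d + w) - 8)*174 = -8*((-6 + 71/5) - 8)*174 = -8*(41/5 - 8)*174 = -8*⅕*174 = -8/5*174 = -1392/5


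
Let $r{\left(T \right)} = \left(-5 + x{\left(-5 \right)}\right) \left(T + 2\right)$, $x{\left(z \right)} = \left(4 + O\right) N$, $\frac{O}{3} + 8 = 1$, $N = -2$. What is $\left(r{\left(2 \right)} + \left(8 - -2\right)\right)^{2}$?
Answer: $15876$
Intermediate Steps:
$O = -21$ ($O = -24 + 3 \cdot 1 = -24 + 3 = -21$)
$x{\left(z \right)} = 34$ ($x{\left(z \right)} = \left(4 - 21\right) \left(-2\right) = \left(-17\right) \left(-2\right) = 34$)
$r{\left(T \right)} = 58 + 29 T$ ($r{\left(T \right)} = \left(-5 + 34\right) \left(T + 2\right) = 29 \left(2 + T\right) = 58 + 29 T$)
$\left(r{\left(2 \right)} + \left(8 - -2\right)\right)^{2} = \left(\left(58 + 29 \cdot 2\right) + \left(8 - -2\right)\right)^{2} = \left(\left(58 + 58\right) + \left(8 + 2\right)\right)^{2} = \left(116 + 10\right)^{2} = 126^{2} = 15876$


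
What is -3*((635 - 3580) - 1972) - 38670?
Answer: -23919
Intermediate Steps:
-3*((635 - 3580) - 1972) - 38670 = -3*(-2945 - 1972) - 38670 = -3*(-4917) - 38670 = 14751 - 38670 = -23919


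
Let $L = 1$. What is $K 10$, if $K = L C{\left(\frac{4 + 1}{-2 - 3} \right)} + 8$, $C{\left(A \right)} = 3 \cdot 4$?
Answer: $200$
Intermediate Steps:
$C{\left(A \right)} = 12$
$K = 20$ ($K = 1 \cdot 12 + 8 = 12 + 8 = 20$)
$K 10 = 20 \cdot 10 = 200$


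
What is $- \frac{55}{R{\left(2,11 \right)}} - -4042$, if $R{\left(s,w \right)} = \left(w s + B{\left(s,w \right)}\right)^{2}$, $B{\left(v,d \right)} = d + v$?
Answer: $\frac{990279}{245} \approx 4042.0$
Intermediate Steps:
$R{\left(s,w \right)} = \left(s + w + s w\right)^{2}$ ($R{\left(s,w \right)} = \left(w s + \left(w + s\right)\right)^{2} = \left(s w + \left(s + w\right)\right)^{2} = \left(s + w + s w\right)^{2}$)
$- \frac{55}{R{\left(2,11 \right)}} - -4042 = - \frac{55}{\left(2 + 11 + 2 \cdot 11\right)^{2}} - -4042 = - \frac{55}{\left(2 + 11 + 22\right)^{2}} + 4042 = - \frac{55}{35^{2}} + 4042 = - \frac{55}{1225} + 4042 = \left(-55\right) \frac{1}{1225} + 4042 = - \frac{11}{245} + 4042 = \frac{990279}{245}$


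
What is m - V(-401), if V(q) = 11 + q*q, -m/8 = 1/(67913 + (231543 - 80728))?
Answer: -4396760893/27341 ≈ -1.6081e+5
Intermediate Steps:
m = -1/27341 (m = -8/(67913 + (231543 - 80728)) = -8/(67913 + 150815) = -8/218728 = -8*1/218728 = -1/27341 ≈ -3.6575e-5)
V(q) = 11 + q²
m - V(-401) = -1/27341 - (11 + (-401)²) = -1/27341 - (11 + 160801) = -1/27341 - 1*160812 = -1/27341 - 160812 = -4396760893/27341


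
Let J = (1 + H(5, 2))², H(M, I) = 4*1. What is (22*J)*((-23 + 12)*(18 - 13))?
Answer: -30250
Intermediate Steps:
H(M, I) = 4
J = 25 (J = (1 + 4)² = 5² = 25)
(22*J)*((-23 + 12)*(18 - 13)) = (22*25)*((-23 + 12)*(18 - 13)) = 550*(-11*5) = 550*(-55) = -30250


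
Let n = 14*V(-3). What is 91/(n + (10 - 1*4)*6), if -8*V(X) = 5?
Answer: 364/109 ≈ 3.3395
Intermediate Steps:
V(X) = -5/8 (V(X) = -⅛*5 = -5/8)
n = -35/4 (n = 14*(-5/8) = -35/4 ≈ -8.7500)
91/(n + (10 - 1*4)*6) = 91/(-35/4 + (10 - 1*4)*6) = 91/(-35/4 + (10 - 4)*6) = 91/(-35/4 + 6*6) = 91/(-35/4 + 36) = 91/(109/4) = (4/109)*91 = 364/109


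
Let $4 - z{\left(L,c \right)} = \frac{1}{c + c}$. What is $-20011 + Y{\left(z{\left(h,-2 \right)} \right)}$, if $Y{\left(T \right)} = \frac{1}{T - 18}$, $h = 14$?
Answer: $- \frac{1100609}{55} \approx -20011.0$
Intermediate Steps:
$z{\left(L,c \right)} = 4 - \frac{1}{2 c}$ ($z{\left(L,c \right)} = 4 - \frac{1}{c + c} = 4 - \frac{1}{2 c}$)
$Y{\left(T \right)} = \frac{1}{-18 + T}$
$-20011 + Y{\left(z{\left(h,-2 \right)} \right)} = -20011 + \frac{1}{-18 + \left(4 - \frac{1}{2 \left(-2\right)}\right)} = -20011 + \frac{1}{-18 + \left(4 - - \frac{1}{4}\right)} = -20011 + \frac{1}{-18 + \left(4 + \frac{1}{4}\right)} = -20011 + \frac{1}{-18 + \frac{17}{4}} = -20011 + \frac{1}{- \frac{55}{4}} = -20011 - \frac{4}{55} = - \frac{1100609}{55}$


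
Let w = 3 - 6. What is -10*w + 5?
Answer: 35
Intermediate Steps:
w = -3
-10*w + 5 = -10*(-3) + 5 = 30 + 5 = 35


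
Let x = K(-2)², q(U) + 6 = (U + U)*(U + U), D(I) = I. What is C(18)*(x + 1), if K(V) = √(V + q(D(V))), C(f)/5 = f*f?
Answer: 14580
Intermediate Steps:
q(U) = -6 + 4*U² (q(U) = -6 + (U + U)*(U + U) = -6 + (2*U)*(2*U) = -6 + 4*U²)
C(f) = 5*f² (C(f) = 5*(f*f) = 5*f²)
K(V) = √(-6 + V + 4*V²) (K(V) = √(V + (-6 + 4*V²)) = √(-6 + V + 4*V²))
x = 8 (x = (√(-6 - 2 + 4*(-2)²))² = (√(-6 - 2 + 4*4))² = (√(-6 - 2 + 16))² = (√8)² = (2*√2)² = 8)
C(18)*(x + 1) = (5*18²)*(8 + 1) = (5*324)*9 = 1620*9 = 14580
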